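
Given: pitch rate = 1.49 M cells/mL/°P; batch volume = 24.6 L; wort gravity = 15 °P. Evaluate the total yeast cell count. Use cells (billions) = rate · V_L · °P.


cells = 1.49 · 24.6 · 15

549.8100 billion cells


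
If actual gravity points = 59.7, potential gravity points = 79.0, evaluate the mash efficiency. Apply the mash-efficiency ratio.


efficiency = actual / potential × 100
efficiency = 59.7 / 79.0 × 100

75.5696 %


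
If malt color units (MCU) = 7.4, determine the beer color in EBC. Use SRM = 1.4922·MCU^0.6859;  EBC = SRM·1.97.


SRM = 1.4922·7.4^0.6859 = 5.8889
EBC = 5.8889·1.97

11.6011 EBC


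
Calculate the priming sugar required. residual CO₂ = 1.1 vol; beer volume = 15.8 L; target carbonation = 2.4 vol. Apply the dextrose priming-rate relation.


sugar = (target − residual)·4.0·V
sugar = (2.4 − 1.1)·4.0·15.8

82.1600 g


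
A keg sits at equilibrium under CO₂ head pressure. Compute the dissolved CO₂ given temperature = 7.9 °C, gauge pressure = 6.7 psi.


vols = (P + 14.695)·(0.01821 + 0.09011·e^(−0.04·T))
vols = (6.7 + 14.695)·(0.01821 + 0.09011·e^(−0.04·7.9))

1.7952 volumes


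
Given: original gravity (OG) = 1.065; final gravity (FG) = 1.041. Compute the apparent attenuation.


AA = (OG − FG)/(OG − 1) · 100
AA = (1.065 − 1.041)/(1.065 − 1) · 100

36.9231 %


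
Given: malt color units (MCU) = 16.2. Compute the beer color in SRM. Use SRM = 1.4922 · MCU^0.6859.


SRM = 1.4922 · 16.2^0.6859

10.0794 SRM


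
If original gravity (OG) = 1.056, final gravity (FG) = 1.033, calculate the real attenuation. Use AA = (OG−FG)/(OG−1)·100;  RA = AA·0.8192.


AA = (1.056 − 1.033)/(1.056 − 1)·100 = 41.0714
RA = 41.0714·0.8192

33.6457 %


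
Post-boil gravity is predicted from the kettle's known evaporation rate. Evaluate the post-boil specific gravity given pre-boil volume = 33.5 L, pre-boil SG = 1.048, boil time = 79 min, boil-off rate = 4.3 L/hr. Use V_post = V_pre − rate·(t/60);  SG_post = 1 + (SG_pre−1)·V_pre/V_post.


V_post = 33.5 − 4.3·(79/60) = 27.8383
SG_post = 1 + (1.048 − 1)·33.5/27.8383

1.0578


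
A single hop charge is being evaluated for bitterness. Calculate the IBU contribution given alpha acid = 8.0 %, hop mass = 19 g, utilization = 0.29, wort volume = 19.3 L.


IBU = (α/100)·mass·U·1000 / V
IBU = (8.0/100)·19·0.29·1000 / 19.3

22.8394 IBU


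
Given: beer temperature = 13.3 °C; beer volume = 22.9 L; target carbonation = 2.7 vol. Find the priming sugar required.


residual = 14.695·(0.01821 + 0.09011·e^(−0.04·T));  sugar = (target − residual)·4.0·V
residual = 14.695·(0.01821 + 0.09011·e^(−0.04·13.3)) = 1.0454
sugar = (2.7 − 1.0454)·4.0·22.9

151.5568 g


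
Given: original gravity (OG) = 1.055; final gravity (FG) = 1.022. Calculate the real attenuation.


AA = (OG−FG)/(OG−1)·100;  RA = AA·0.8192
AA = (1.055 − 1.022)/(1.055 − 1)·100 = 60.0000
RA = 60.0000·0.8192

49.1520 %


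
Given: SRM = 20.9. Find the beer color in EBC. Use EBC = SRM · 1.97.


EBC = 20.9 · 1.97

41.1730 EBC


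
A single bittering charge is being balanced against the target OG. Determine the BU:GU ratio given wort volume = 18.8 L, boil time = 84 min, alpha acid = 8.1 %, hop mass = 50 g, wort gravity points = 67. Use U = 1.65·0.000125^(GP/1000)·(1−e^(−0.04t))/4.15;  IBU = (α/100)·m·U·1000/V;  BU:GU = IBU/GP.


U = 1.65·0.000125^(67/1000)·(1−e^(−0.04·84))/4.15 = 0.2102
IBU = (8.1/100)·50·0.2102·1000/18.8 = 45.2765
BU:GU = 45.2765/67

0.6758


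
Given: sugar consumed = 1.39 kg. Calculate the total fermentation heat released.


Q = m_sugar · 590 kJ/kg
Q = 1.39 · 590

820.1000 kJ


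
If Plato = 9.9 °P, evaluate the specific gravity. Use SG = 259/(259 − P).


SG = 259/(259 − 9.9)

1.0397


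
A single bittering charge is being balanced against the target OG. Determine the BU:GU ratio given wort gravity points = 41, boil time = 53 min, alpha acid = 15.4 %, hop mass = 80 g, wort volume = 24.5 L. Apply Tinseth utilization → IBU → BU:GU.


U = 1.65·0.000125^(GP/1000)·(1−e^(−0.04t))/4.15;  IBU = (α/100)·m·U·1000/V;  BU:GU = IBU/GP
U = 1.65·0.000125^(41/1000)·(1−e^(−0.04·53))/4.15 = 0.2420
IBU = (15.4/100)·80·0.2420·1000/24.5 = 121.7085
BU:GU = 121.7085/41

2.9685


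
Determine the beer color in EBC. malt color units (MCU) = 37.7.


SRM = 1.4922·MCU^0.6859;  EBC = SRM·1.97
SRM = 1.4922·37.7^0.6859 = 17.9903
EBC = 17.9903·1.97

35.4410 EBC


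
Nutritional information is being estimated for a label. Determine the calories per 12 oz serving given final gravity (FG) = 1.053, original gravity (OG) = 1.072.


ABW = (OG−FG)·131.25·0.79/FG;  °P = 259 − 259/SG (for OG→OE and FG→AE);  RE = 0.1808·OE + 0.8192·AE;  Cal = (6.9·ABW + 4·(RE−0.1))·FG·3.55
ABW = (1.072 − 1.053)·131.25·0.79/1.053 = 1.8709
OE = 259 − 259/1.072 = 17.3955 °P
AE = 259 − 259/1.053 = 13.0361 °P
RE = 0.1808·17.3955 + 0.8192·13.0361 = 13.8243 °P
Cal = (6.9·1.8709 + 4·(13.8243−0.1))·1.053·3.55

253.4702 kcal


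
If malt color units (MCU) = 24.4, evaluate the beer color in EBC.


SRM = 1.4922·MCU^0.6859;  EBC = SRM·1.97
SRM = 1.4922·24.4^0.6859 = 13.3487
EBC = 13.3487·1.97

26.2969 EBC


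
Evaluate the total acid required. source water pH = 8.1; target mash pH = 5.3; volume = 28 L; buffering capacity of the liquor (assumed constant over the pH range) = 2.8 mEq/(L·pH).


acid = buffering capacity · (pH_source − pH_target) · V
acid = 2.8 · (8.1 − 5.3) · 28

219.5200 mEq


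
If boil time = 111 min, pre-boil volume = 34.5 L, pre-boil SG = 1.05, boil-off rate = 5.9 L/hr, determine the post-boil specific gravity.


V_post = V_pre − rate·(t/60);  SG_post = 1 + (SG_pre−1)·V_pre/V_post
V_post = 34.5 − 5.9·(111/60) = 23.5850
SG_post = 1 + (1.05 − 1)·34.5/23.5850

1.0731


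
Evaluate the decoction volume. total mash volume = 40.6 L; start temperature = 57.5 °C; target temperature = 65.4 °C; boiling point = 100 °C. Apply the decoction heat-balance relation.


V_dec = V_total·(T_target − T_start)/(T_boil − T_start)
V_dec = 40.6·(65.4 − 57.5)/(100 − 57.5)

7.5468 L


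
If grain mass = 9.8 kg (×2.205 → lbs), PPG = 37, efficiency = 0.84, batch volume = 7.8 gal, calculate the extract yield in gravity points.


points = lbs × PPG × eff / vol
lbs = 9.8 × 2.205 = 21.6090
points = 21.6090 × 37 × 0.84 / 7.8

86.1036 points


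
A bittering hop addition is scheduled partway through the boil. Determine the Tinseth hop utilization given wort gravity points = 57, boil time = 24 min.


U = 1.65·0.000125^(GP/1000) · (1 − e^(−0.04·t))/4.15
bigness = 1.65·0.000125^(57/1000) = 0.9886
boil_factor = (1 − e^(−0.04·24))/4.15 = 0.1487
U = 0.9886 · 0.1487

0.1470


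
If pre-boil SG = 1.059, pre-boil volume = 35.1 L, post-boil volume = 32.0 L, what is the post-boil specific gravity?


SG_post = 1 + (SG_pre − 1)·V_pre/V_post
pts_pre = (1.059 − 1)·1000 = 59.0000
pts_post = 59.0000·35.1/32.0 = 64.7156
SG_post = 1 + 64.7156/1000

1.0647


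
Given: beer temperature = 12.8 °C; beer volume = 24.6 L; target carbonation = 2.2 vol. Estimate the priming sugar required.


residual = 14.695·(0.01821 + 0.09011·e^(−0.04·T));  sugar = (target − residual)·4.0·V
residual = 14.695·(0.01821 + 0.09011·e^(−0.04·12.8)) = 1.0612
sugar = (2.2 − 1.0612)·4.0·24.6

112.0615 g


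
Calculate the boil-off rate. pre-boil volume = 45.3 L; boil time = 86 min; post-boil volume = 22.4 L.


rate = (V_pre − V_post) / (t_min/60)
rate = (45.3 − 22.4) / (86/60)

15.9767 L/hr


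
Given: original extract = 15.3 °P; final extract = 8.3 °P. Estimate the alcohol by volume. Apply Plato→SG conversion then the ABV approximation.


SG = 259/(259 − P);  ABV = (OG − FG)·131.25
OG = 259/(259 − 15.3) = 1.0628
FG = 259/(259 − 8.3) = 1.0331
ABV = (1.0628 − 1.0331)·131.25

3.8948 % ABV


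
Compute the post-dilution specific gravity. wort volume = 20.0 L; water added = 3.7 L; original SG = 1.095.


SG_new = 1 + (SG_old − 1)·V_old/(V_old + V_water)
pts = (1.095 − 1)·1000·20.0/(20.0 + 3.7) = 80.1688
SG_new = 1 + 80.1688/1000

1.0802


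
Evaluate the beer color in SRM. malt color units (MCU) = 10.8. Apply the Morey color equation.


SRM = 1.4922 · MCU^0.6859
SRM = 1.4922 · 10.8^0.6859

7.6322 SRM


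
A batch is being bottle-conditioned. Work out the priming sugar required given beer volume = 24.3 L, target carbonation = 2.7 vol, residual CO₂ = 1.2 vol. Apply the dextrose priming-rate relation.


sugar = (target − residual)·4.0·V
sugar = (2.7 − 1.2)·4.0·24.3

145.8000 g


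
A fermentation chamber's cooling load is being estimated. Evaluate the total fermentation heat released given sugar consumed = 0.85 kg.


Q = m_sugar · 590 kJ/kg
Q = 0.85 · 590

501.5000 kJ


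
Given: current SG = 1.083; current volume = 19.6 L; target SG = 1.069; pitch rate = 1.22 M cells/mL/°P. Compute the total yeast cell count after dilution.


V_w = V·((SG_c−1)/(SG_t−1)−1);  °P = 259 − 259/SG_t;  cells = rate·(V+V_w)·°P
V_w = 19.6·((1.083−1)/(1.069−1)−1) = 3.9768
V_final = 19.6 + 3.9768 = 23.5768
°P = 259 − 259/1.069 = 16.7175
cells = 1.22·23.5768·16.7175

480.8571 billion cells


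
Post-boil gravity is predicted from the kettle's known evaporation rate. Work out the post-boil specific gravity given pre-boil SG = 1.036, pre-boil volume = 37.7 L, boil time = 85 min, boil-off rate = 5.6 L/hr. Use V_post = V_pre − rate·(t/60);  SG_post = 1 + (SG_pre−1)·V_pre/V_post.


V_post = 37.7 − 5.6·(85/60) = 29.7667
SG_post = 1 + (1.036 − 1)·37.7/29.7667

1.0456


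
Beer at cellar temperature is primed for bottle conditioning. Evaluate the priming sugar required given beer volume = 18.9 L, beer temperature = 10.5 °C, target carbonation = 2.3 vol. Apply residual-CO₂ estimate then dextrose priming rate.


residual = 14.695·(0.01821 + 0.09011·e^(−0.04·T));  sugar = (target − residual)·4.0·V
residual = 14.695·(0.01821 + 0.09011·e^(−0.04·10.5)) = 1.1376
sugar = (2.3 − 1.1376)·4.0·18.9

87.8748 g


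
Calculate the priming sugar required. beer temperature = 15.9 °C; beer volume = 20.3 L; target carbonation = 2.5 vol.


residual = 14.695·(0.01821 + 0.09011·e^(−0.04·T));  sugar = (target − residual)·4.0·V
residual = 14.695·(0.01821 + 0.09011·e^(−0.04·15.9)) = 0.9686
sugar = (2.5 − 0.9686)·4.0·20.3

124.3483 g


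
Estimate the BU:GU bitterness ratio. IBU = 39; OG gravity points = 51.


BU:GU = IBU / OG_points
BU:GU = 39 / 51

0.7647


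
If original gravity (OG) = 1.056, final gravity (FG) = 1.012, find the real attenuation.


AA = (OG−FG)/(OG−1)·100;  RA = AA·0.8192
AA = (1.056 − 1.012)/(1.056 − 1)·100 = 78.5714
RA = 78.5714·0.8192

64.3657 %


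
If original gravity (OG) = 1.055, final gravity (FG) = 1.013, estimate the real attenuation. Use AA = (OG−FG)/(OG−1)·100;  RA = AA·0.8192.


AA = (1.055 − 1.013)/(1.055 − 1)·100 = 76.3636
RA = 76.3636·0.8192

62.5571 %


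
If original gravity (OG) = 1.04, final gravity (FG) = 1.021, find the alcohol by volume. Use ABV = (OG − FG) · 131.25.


ABV = (1.04 − 1.021) · 131.25

2.4938 % ABV


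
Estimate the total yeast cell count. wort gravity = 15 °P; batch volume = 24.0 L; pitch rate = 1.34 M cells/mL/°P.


cells (billions) = rate · V_L · °P
cells = 1.34 · 24.0 · 15

482.4000 billion cells


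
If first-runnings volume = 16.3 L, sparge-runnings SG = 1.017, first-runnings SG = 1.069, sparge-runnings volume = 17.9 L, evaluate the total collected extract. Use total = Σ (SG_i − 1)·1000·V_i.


first = (1.069 − 1)·1000·16.3 = 1124.7000
sparge = (1.017 − 1)·1000·17.9 = 304.3000
total = 1124.7000 + 304.3000

1429.0000 gravity·L


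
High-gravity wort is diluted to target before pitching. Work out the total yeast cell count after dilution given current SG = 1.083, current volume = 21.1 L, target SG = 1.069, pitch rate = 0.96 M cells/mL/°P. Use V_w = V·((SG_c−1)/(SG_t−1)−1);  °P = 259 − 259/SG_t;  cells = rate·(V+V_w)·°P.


V_w = 21.1·((1.083−1)/(1.069−1)−1) = 4.2812
V_final = 21.1 + 4.2812 = 25.3812
°P = 259 − 259/1.069 = 16.7175
cells = 0.96·25.3812·16.7175

407.3370 billion cells


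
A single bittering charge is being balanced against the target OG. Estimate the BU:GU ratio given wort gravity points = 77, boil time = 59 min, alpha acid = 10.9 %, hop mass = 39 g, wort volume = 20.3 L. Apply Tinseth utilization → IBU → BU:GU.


U = 1.65·0.000125^(GP/1000)·(1−e^(−0.04t))/4.15;  IBU = (α/100)·m·U·1000/V;  BU:GU = IBU/GP
U = 1.65·0.000125^(77/1000)·(1−e^(−0.04·59))/4.15 = 0.1802
IBU = (10.9/100)·39·0.1802·1000/20.3 = 37.7415
BU:GU = 37.7415/77

0.4901


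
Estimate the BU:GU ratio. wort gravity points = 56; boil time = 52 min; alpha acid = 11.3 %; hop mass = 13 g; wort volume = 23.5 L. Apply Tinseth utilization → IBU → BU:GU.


U = 1.65·0.000125^(GP/1000)·(1−e^(−0.04t))/4.15;  IBU = (α/100)·m·U·1000/V;  BU:GU = IBU/GP
U = 1.65·0.000125^(56/1000)·(1−e^(−0.04·52))/4.15 = 0.2103
IBU = (11.3/100)·13·0.2103·1000/23.5 = 13.1480
BU:GU = 13.1480/56

0.2348


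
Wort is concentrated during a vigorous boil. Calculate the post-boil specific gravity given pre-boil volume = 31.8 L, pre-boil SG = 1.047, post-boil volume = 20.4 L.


SG_post = 1 + (SG_pre − 1)·V_pre/V_post
pts_pre = (1.047 − 1)·1000 = 47.0000
pts_post = 47.0000·31.8/20.4 = 73.2647
SG_post = 1 + 73.2647/1000

1.0733


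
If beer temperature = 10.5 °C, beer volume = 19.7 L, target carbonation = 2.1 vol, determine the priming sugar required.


residual = 14.695·(0.01821 + 0.09011·e^(−0.04·T));  sugar = (target − residual)·4.0·V
residual = 14.695·(0.01821 + 0.09011·e^(−0.04·10.5)) = 1.1376
sugar = (2.1 − 1.1376)·4.0·19.7

75.8343 g


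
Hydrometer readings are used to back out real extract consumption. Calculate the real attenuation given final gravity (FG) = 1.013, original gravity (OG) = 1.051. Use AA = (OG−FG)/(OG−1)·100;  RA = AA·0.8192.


AA = (1.051 − 1.013)/(1.051 − 1)·100 = 74.5098
RA = 74.5098·0.8192

61.0384 %


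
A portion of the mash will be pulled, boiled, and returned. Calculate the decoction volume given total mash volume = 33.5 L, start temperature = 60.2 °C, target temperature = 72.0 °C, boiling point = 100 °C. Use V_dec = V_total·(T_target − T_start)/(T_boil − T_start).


V_dec = 33.5·(72.0 − 60.2)/(100 − 60.2)

9.9322 L


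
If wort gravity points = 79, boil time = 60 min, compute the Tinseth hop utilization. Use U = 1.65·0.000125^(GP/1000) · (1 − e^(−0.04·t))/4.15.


bigness = 1.65·0.000125^(79/1000) = 0.8112
boil_factor = (1 − e^(−0.04·60))/4.15 = 0.2191
U = 0.8112 · 0.2191

0.1777


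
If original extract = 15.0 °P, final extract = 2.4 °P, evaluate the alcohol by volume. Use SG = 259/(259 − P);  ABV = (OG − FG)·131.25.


OG = 259/(259 − 15.0) = 1.0615
FG = 259/(259 − 2.4) = 1.0094
ABV = (1.0615 − 1.0094)·131.25

6.8411 % ABV


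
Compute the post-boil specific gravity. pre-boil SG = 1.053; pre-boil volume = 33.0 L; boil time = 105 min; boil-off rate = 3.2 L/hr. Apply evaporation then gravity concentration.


V_post = V_pre − rate·(t/60);  SG_post = 1 + (SG_pre−1)·V_pre/V_post
V_post = 33.0 − 3.2·(105/60) = 27.4000
SG_post = 1 + (1.053 − 1)·33.0/27.4000

1.0638


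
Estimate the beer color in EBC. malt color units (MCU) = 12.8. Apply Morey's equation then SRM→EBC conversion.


SRM = 1.4922·MCU^0.6859;  EBC = SRM·1.97
SRM = 1.4922·12.8^0.6859 = 8.5756
EBC = 8.5756·1.97

16.8938 EBC


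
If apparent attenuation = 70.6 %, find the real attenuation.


RA = AA · 0.8192
RA = 70.6 · 0.8192

57.8355 %


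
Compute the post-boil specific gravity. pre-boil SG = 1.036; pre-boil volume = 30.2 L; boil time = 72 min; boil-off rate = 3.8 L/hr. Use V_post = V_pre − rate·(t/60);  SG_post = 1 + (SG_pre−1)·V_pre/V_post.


V_post = 30.2 − 3.8·(72/60) = 25.6400
SG_post = 1 + (1.036 − 1)·30.2/25.6400

1.0424


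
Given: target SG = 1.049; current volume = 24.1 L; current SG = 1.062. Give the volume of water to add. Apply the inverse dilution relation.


V_water = V·((SG_curr − 1)/(SG_target − 1) − 1)
V_water = 24.1·((1.062 − 1)/(1.049 − 1) − 1)

6.3939 L


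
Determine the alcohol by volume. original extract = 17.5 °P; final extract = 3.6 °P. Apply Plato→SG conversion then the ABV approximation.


SG = 259/(259 − P);  ABV = (OG − FG)·131.25
OG = 259/(259 − 17.5) = 1.0725
FG = 259/(259 − 3.6) = 1.0141
ABV = (1.0725 − 1.0141)·131.25

7.6608 % ABV


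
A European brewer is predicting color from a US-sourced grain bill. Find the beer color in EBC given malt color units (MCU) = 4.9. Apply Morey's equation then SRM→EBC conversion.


SRM = 1.4922·MCU^0.6859;  EBC = SRM·1.97
SRM = 1.4922·4.9^0.6859 = 4.4385
EBC = 4.4385·1.97

8.7438 EBC


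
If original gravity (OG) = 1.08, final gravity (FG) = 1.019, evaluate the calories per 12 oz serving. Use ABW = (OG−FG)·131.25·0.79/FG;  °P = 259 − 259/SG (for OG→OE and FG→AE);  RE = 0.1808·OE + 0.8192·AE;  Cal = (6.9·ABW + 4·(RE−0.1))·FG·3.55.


ABW = (1.08 − 1.019)·131.25·0.79/1.019 = 6.2070
OE = 259 − 259/1.08 = 19.1852 °P
AE = 259 − 259/1.019 = 4.8292 °P
RE = 0.1808·19.1852 + 0.8192·4.8292 = 7.4248 °P
Cal = (6.9·6.2070 + 4·(7.4248−0.1))·1.019·3.55

260.9177 kcal


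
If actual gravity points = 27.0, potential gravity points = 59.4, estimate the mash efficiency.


efficiency = actual / potential × 100
efficiency = 27.0 / 59.4 × 100

45.4545 %


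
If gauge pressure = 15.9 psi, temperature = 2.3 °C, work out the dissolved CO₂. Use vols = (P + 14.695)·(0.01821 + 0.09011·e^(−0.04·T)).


vols = (15.9 + 14.695)·(0.01821 + 0.09011·e^(−0.04·2.3))

3.0717 volumes


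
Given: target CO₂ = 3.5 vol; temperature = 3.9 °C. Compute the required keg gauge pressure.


psi = vols/(0.01821 + 0.09011·e^(−0.04·T)) − 14.695
psi = 3.5/(0.01821 + 0.09011·e^(−0.04·3.9)) − 14.695

22.0294 psi


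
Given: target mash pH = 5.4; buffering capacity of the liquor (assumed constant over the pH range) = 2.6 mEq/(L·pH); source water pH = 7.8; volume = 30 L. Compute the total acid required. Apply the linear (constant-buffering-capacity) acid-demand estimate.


acid = buffering capacity · (pH_source − pH_target) · V
acid = 2.6 · (7.8 − 5.4) · 30

187.2000 mEq


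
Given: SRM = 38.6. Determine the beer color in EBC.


EBC = SRM · 1.97
EBC = 38.6 · 1.97

76.0420 EBC


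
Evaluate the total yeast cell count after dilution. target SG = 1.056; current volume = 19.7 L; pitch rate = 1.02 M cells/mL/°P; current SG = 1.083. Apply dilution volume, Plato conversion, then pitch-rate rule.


V_w = V·((SG_c−1)/(SG_t−1)−1);  °P = 259 − 259/SG_t;  cells = rate·(V+V_w)·°P
V_w = 19.7·((1.083−1)/(1.056−1)−1) = 9.4982
V_final = 19.7 + 9.4982 = 29.1982
°P = 259 − 259/1.056 = 13.7348
cells = 1.02·29.1982·13.7348

409.0537 billion cells


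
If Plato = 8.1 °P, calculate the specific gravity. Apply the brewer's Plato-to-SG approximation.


SG = 259/(259 − P)
SG = 259/(259 − 8.1)

1.0323


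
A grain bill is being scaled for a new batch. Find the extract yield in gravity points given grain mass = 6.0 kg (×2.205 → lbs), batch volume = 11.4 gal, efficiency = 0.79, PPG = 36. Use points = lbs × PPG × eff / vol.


lbs = 6.0 × 2.205 = 13.2300
points = 13.2300 × 36 × 0.79 / 11.4

33.0054 points


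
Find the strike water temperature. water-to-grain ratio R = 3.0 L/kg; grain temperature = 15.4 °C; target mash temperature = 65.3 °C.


T_strike = (0.41/R)·(T_mash − T_grain) + T_mash
T_strike = (0.41/3.0)·(65.3 − 15.4) + 65.3

72.1197 °C


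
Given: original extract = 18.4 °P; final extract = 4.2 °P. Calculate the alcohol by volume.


SG = 259/(259 − P);  ABV = (OG − FG)·131.25
OG = 259/(259 − 18.4) = 1.0765
FG = 259/(259 − 4.2) = 1.0165
ABV = (1.0765 − 1.0165)·131.25

7.8739 % ABV


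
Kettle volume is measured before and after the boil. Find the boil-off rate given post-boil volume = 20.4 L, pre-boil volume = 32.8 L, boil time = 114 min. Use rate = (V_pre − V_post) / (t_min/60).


rate = (32.8 − 20.4) / (114/60)

6.5263 L/hr


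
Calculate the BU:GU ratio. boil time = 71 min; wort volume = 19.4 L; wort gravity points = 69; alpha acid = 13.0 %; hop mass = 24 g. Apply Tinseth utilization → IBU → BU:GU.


U = 1.65·0.000125^(GP/1000)·(1−e^(−0.04t))/4.15;  IBU = (α/100)·m·U·1000/V;  BU:GU = IBU/GP
U = 1.65·0.000125^(69/1000)·(1−e^(−0.04·71))/4.15 = 0.2014
IBU = (13.0/100)·24·0.2014·1000/19.4 = 32.3840
BU:GU = 32.3840/69

0.4693


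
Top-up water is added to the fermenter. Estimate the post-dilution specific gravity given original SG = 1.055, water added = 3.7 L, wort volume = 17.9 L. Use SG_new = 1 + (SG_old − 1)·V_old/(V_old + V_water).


pts = (1.055 − 1)·1000·17.9/(17.9 + 3.7) = 45.5787
SG_new = 1 + 45.5787/1000

1.0456


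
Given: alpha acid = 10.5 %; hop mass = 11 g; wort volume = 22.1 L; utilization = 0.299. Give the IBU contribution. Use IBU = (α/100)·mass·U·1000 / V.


IBU = (10.5/100)·11·0.299·1000 / 22.1

15.6265 IBU


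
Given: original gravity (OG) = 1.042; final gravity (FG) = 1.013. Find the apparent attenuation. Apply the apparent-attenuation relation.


AA = (OG − FG)/(OG − 1) · 100
AA = (1.042 − 1.013)/(1.042 − 1) · 100

69.0476 %


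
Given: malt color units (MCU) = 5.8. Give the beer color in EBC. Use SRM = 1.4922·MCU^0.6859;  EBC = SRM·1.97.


SRM = 1.4922·5.8^0.6859 = 4.9827
EBC = 4.9827·1.97

9.8159 EBC


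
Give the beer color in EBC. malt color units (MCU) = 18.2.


SRM = 1.4922·MCU^0.6859;  EBC = SRM·1.97
SRM = 1.4922·18.2^0.6859 = 10.9172
EBC = 10.9172·1.97

21.5068 EBC


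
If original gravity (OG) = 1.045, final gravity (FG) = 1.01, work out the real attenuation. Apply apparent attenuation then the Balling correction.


AA = (OG−FG)/(OG−1)·100;  RA = AA·0.8192
AA = (1.045 − 1.01)/(1.045 − 1)·100 = 77.7778
RA = 77.7778·0.8192

63.7156 %


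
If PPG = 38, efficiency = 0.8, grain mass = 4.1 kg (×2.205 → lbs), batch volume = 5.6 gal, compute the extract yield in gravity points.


points = lbs × PPG × eff / vol
lbs = 4.1 × 2.205 = 9.0405
points = 9.0405 × 38 × 0.8 / 5.6

49.0770 points


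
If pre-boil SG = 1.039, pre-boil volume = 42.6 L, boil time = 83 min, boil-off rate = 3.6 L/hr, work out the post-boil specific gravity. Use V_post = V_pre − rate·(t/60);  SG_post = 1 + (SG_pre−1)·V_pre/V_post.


V_post = 42.6 − 3.6·(83/60) = 37.6200
SG_post = 1 + (1.039 − 1)·42.6/37.6200

1.0442


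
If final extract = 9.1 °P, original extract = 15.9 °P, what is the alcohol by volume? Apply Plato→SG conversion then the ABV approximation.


SG = 259/(259 − P);  ABV = (OG − FG)·131.25
OG = 259/(259 − 15.9) = 1.0654
FG = 259/(259 − 9.1) = 1.0364
ABV = (1.0654 − 1.0364)·131.25

3.8050 % ABV


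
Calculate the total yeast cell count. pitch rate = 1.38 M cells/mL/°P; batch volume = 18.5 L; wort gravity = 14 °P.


cells (billions) = rate · V_L · °P
cells = 1.38 · 18.5 · 14

357.4200 billion cells


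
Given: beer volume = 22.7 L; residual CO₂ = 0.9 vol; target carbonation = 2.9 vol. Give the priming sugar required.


sugar = (target − residual)·4.0·V
sugar = (2.9 − 0.9)·4.0·22.7

181.6000 g


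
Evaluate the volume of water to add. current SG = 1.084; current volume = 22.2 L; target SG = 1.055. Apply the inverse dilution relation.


V_water = V·((SG_curr − 1)/(SG_target − 1) − 1)
V_water = 22.2·((1.084 − 1)/(1.055 − 1) − 1)

11.7055 L


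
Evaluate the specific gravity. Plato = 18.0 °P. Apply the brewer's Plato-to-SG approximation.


SG = 259/(259 − P)
SG = 259/(259 − 18.0)

1.0747


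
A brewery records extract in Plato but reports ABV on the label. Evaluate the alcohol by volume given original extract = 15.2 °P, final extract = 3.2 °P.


SG = 259/(259 − P);  ABV = (OG − FG)·131.25
OG = 259/(259 − 15.2) = 1.0623
FG = 259/(259 − 3.2) = 1.0125
ABV = (1.0623 − 1.0125)·131.25

6.5410 % ABV


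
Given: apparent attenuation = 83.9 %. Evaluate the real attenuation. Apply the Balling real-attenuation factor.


RA = AA · 0.8192
RA = 83.9 · 0.8192

68.7309 %


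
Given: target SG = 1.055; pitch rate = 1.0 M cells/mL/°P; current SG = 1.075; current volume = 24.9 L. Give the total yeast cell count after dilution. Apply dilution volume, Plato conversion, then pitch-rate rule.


V_w = V·((SG_c−1)/(SG_t−1)−1);  °P = 259 − 259/SG_t;  cells = rate·(V+V_w)·°P
V_w = 24.9·((1.075−1)/(1.055−1)−1) = 9.0545
V_final = 24.9 + 9.0545 = 33.9545
°P = 259 − 259/1.055 = 13.5024
cells = 1.0·33.9545·13.5024

458.4668 billion cells


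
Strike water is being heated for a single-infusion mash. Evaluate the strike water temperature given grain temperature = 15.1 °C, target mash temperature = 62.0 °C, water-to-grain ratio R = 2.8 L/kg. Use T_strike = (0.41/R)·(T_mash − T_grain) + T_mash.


T_strike = (0.41/2.8)·(62.0 − 15.1) + 62.0

68.8675 °C


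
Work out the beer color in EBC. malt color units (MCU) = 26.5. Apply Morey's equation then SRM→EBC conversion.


SRM = 1.4922·MCU^0.6859;  EBC = SRM·1.97
SRM = 1.4922·26.5^0.6859 = 14.1264
EBC = 14.1264·1.97

27.8290 EBC


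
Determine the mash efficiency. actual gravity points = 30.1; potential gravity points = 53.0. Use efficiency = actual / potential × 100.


efficiency = 30.1 / 53.0 × 100

56.7925 %


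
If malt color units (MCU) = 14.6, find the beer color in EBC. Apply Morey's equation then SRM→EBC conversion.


SRM = 1.4922·MCU^0.6859;  EBC = SRM·1.97
SRM = 1.4922·14.6^0.6859 = 9.3855
EBC = 9.3855·1.97

18.4894 EBC


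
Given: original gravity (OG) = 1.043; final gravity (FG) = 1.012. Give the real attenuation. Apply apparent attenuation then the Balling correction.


AA = (OG−FG)/(OG−1)·100;  RA = AA·0.8192
AA = (1.043 − 1.012)/(1.043 − 1)·100 = 72.0930
RA = 72.0930·0.8192

59.0586 %


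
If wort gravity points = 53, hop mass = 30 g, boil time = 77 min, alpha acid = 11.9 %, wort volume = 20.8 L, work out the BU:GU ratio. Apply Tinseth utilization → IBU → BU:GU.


U = 1.65·0.000125^(GP/1000)·(1−e^(−0.04t))/4.15;  IBU = (α/100)·m·U·1000/V;  BU:GU = IBU/GP
U = 1.65·0.000125^(53/1000)·(1−e^(−0.04·77))/4.15 = 0.2356
IBU = (11.9/100)·30·0.2356·1000/20.8 = 40.4337
BU:GU = 40.4337/53

0.7629


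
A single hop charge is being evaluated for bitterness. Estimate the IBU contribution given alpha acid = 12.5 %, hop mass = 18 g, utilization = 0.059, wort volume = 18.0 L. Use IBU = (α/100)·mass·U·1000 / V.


IBU = (12.5/100)·18·0.059·1000 / 18.0

7.3750 IBU


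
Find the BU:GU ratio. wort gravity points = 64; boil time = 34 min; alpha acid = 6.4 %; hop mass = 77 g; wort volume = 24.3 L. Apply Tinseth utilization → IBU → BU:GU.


U = 1.65·0.000125^(GP/1000)·(1−e^(−0.04t))/4.15;  IBU = (α/100)·m·U·1000/V;  BU:GU = IBU/GP
U = 1.65·0.000125^(64/1000)·(1−e^(−0.04·34))/4.15 = 0.1663
IBU = (6.4/100)·77·0.1663·1000/24.3 = 33.7202
BU:GU = 33.7202/64

0.5269


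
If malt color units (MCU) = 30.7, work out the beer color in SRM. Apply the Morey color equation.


SRM = 1.4922 · MCU^0.6859
SRM = 1.4922 · 30.7^0.6859

15.6263 SRM


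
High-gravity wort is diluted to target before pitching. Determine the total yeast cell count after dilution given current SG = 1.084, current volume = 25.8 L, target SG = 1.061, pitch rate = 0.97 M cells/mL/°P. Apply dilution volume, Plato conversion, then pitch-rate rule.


V_w = V·((SG_c−1)/(SG_t−1)−1);  °P = 259 − 259/SG_t;  cells = rate·(V+V_w)·°P
V_w = 25.8·((1.084−1)/(1.061−1)−1) = 9.7279
V_final = 25.8 + 9.7279 = 35.5279
°P = 259 − 259/1.061 = 14.8907
cells = 0.97·35.5279·14.8907

513.1627 billion cells


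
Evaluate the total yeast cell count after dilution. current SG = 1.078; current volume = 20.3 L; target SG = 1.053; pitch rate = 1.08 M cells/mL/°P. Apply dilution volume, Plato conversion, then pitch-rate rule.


V_w = V·((SG_c−1)/(SG_t−1)−1);  °P = 259 − 259/SG_t;  cells = rate·(V+V_w)·°P
V_w = 20.3·((1.078−1)/(1.053−1)−1) = 9.5755
V_final = 20.3 + 9.5755 = 29.8755
°P = 259 − 259/1.053 = 13.0361
cells = 1.08·29.8755·13.0361

420.6160 billion cells


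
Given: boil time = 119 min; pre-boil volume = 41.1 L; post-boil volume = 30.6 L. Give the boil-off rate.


rate = (V_pre − V_post) / (t_min/60)
rate = (41.1 − 30.6) / (119/60)

5.2941 L/hr


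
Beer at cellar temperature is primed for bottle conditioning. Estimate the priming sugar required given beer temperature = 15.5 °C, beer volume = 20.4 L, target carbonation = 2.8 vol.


residual = 14.695·(0.01821 + 0.09011·e^(−0.04·T));  sugar = (target − residual)·4.0·V
residual = 14.695·(0.01821 + 0.09011·e^(−0.04·15.5)) = 0.9799
sugar = (2.8 − 0.9799)·4.0·20.4

148.5182 g


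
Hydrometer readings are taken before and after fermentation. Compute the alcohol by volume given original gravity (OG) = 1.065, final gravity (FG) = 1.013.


ABV = (OG − FG) · 131.25
ABV = (1.065 − 1.013) · 131.25

6.8250 % ABV


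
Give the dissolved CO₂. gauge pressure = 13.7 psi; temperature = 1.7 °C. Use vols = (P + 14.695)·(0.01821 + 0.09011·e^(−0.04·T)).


vols = (13.7 + 14.695)·(0.01821 + 0.09011·e^(−0.04·1.7))

2.9075 volumes


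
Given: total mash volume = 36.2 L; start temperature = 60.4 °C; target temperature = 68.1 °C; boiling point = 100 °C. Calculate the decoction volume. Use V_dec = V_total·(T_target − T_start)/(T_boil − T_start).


V_dec = 36.2·(68.1 − 60.4)/(100 − 60.4)

7.0389 L


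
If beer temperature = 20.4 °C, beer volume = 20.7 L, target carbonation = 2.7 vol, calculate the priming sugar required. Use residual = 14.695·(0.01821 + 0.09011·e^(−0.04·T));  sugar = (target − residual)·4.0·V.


residual = 14.695·(0.01821 + 0.09011·e^(−0.04·20.4)) = 0.8531
sugar = (2.7 − 0.8531)·4.0·20.7

152.9202 g


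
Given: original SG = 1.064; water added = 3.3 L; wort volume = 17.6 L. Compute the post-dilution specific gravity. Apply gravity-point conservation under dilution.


SG_new = 1 + (SG_old − 1)·V_old/(V_old + V_water)
pts = (1.064 − 1)·1000·17.6/(17.6 + 3.3) = 53.8947
SG_new = 1 + 53.8947/1000

1.0539


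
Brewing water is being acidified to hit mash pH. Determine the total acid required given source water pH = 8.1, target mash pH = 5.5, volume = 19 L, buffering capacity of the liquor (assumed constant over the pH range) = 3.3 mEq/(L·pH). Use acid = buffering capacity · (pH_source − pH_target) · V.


acid = 3.3 · (8.1 − 5.5) · 19

163.0200 mEq


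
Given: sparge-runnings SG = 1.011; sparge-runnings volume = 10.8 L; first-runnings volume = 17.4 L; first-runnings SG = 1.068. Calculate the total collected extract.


total = Σ (SG_i − 1)·1000·V_i
first = (1.068 − 1)·1000·17.4 = 1183.2000
sparge = (1.011 − 1)·1000·10.8 = 118.8000
total = 1183.2000 + 118.8000

1302.0000 gravity·L


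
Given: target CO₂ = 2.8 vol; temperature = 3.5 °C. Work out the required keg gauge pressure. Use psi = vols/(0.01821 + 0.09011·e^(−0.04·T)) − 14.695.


psi = 2.8/(0.01821 + 0.09011·e^(−0.04·3.5)) − 14.695

14.3062 psi


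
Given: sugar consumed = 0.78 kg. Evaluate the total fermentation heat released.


Q = m_sugar · 590 kJ/kg
Q = 0.78 · 590

460.2000 kJ


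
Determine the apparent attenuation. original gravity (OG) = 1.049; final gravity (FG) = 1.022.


AA = (OG − FG)/(OG − 1) · 100
AA = (1.049 − 1.022)/(1.049 − 1) · 100

55.1020 %


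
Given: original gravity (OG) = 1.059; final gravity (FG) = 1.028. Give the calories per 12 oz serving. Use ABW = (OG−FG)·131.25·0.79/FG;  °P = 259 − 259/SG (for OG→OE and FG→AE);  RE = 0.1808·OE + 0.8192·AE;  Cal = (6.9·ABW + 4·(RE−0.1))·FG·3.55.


ABW = (1.059 − 1.028)·131.25·0.79/1.028 = 3.1268
OE = 259 − 259/1.059 = 14.4297 °P
AE = 259 − 259/1.028 = 7.0545 °P
RE = 0.1808·14.4297 + 0.8192·7.0545 = 8.3879 °P
Cal = (6.9·3.1268 + 4·(8.3879−0.1))·1.028·3.55

199.7181 kcal


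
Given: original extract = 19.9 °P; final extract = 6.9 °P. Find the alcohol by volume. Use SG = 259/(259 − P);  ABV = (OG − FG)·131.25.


OG = 259/(259 − 19.9) = 1.0832
FG = 259/(259 − 6.9) = 1.0274
ABV = (1.0832 − 1.0274)·131.25

7.3315 % ABV


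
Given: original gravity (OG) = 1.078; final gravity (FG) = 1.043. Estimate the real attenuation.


AA = (OG−FG)/(OG−1)·100;  RA = AA·0.8192
AA = (1.078 − 1.043)/(1.078 − 1)·100 = 44.8718
RA = 44.8718·0.8192

36.7590 %


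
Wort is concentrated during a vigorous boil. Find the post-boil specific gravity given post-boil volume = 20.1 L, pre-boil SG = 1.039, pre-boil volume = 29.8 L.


SG_post = 1 + (SG_pre − 1)·V_pre/V_post
pts_pre = (1.039 − 1)·1000 = 39.0000
pts_post = 39.0000·29.8/20.1 = 57.8209
SG_post = 1 + 57.8209/1000

1.0578


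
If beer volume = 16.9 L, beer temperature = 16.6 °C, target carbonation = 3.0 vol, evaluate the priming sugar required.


residual = 14.695·(0.01821 + 0.09011·e^(−0.04·T));  sugar = (target − residual)·4.0·V
residual = 14.695·(0.01821 + 0.09011·e^(−0.04·16.6)) = 0.9493
sugar = (3.0 − 0.9493)·4.0·16.9

138.6300 g


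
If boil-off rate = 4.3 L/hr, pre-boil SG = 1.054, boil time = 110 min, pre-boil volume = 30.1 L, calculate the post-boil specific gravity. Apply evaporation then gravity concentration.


V_post = V_pre − rate·(t/60);  SG_post = 1 + (SG_pre−1)·V_pre/V_post
V_post = 30.1 − 4.3·(110/60) = 22.2167
SG_post = 1 + (1.054 − 1)·30.1/22.2167

1.0732


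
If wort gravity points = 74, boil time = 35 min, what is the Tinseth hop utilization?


U = 1.65·0.000125^(GP/1000) · (1 − e^(−0.04·t))/4.15
bigness = 1.65·0.000125^(74/1000) = 0.8485
boil_factor = (1 − e^(−0.04·35))/4.15 = 0.1815
U = 0.8485 · 0.1815

0.1540


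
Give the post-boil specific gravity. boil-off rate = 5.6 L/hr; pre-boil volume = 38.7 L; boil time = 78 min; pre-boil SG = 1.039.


V_post = V_pre − rate·(t/60);  SG_post = 1 + (SG_pre−1)·V_pre/V_post
V_post = 38.7 − 5.6·(78/60) = 31.4200
SG_post = 1 + (1.039 − 1)·38.7/31.4200

1.0480


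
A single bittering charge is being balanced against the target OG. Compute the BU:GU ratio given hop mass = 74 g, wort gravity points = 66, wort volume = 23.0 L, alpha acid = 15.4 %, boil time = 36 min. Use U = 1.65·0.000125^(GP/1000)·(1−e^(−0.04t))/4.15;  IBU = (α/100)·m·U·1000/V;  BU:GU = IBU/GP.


U = 1.65·0.000125^(66/1000)·(1−e^(−0.04·36))/4.15 = 0.1676
IBU = (15.4/100)·74·0.1676·1000/23.0 = 83.0658
BU:GU = 83.0658/66

1.2586


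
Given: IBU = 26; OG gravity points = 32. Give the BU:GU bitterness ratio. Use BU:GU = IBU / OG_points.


BU:GU = 26 / 32

0.8125


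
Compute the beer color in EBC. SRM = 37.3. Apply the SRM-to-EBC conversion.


EBC = SRM · 1.97
EBC = 37.3 · 1.97

73.4810 EBC


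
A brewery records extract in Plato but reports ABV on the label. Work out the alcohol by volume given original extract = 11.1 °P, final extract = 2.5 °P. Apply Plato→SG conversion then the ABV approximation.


SG = 259/(259 − P);  ABV = (OG − FG)·131.25
OG = 259/(259 − 11.1) = 1.0448
FG = 259/(259 − 2.5) = 1.0097
ABV = (1.0448 − 1.0097)·131.25

4.5976 % ABV


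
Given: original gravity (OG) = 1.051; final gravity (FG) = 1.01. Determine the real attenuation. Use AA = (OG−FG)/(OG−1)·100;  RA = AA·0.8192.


AA = (1.051 − 1.01)/(1.051 − 1)·100 = 80.3922
RA = 80.3922·0.8192

65.8573 %


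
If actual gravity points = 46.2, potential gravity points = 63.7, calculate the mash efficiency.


efficiency = actual / potential × 100
efficiency = 46.2 / 63.7 × 100

72.5275 %


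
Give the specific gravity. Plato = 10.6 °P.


SG = 259/(259 − P)
SG = 259/(259 − 10.6)

1.0427


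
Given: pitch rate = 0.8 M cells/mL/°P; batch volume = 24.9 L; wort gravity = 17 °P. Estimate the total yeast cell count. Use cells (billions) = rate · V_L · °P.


cells = 0.8 · 24.9 · 17

338.6400 billion cells


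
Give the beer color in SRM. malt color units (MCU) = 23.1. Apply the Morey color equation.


SRM = 1.4922 · MCU^0.6859
SRM = 1.4922 · 23.1^0.6859

12.8567 SRM


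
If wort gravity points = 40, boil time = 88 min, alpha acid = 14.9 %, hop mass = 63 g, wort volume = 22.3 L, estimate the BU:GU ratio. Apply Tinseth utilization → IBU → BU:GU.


U = 1.65·0.000125^(GP/1000)·(1−e^(−0.04t))/4.15;  IBU = (α/100)·m·U·1000/V;  BU:GU = IBU/GP
U = 1.65·0.000125^(40/1000)·(1−e^(−0.04·88))/4.15 = 0.2693
IBU = (14.9/100)·63·0.2693·1000/22.3 = 113.3666
BU:GU = 113.3666/40

2.8342


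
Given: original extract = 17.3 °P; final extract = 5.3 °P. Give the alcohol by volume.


SG = 259/(259 − P);  ABV = (OG − FG)·131.25
OG = 259/(259 − 17.3) = 1.0716
FG = 259/(259 − 5.3) = 1.0209
ABV = (1.0716 − 1.0209)·131.25

6.6525 % ABV


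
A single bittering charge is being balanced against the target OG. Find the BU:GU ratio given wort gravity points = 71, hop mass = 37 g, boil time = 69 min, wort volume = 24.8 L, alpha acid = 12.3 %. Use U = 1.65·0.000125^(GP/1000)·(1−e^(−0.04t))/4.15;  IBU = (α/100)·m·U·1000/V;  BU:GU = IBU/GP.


U = 1.65·0.000125^(71/1000)·(1−e^(−0.04·69))/4.15 = 0.1968
IBU = (12.3/100)·37·0.1968·1000/24.8 = 36.1057
BU:GU = 36.1057/71

0.5085


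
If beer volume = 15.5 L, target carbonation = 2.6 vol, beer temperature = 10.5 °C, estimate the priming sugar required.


residual = 14.695·(0.01821 + 0.09011·e^(−0.04·T));  sugar = (target − residual)·4.0·V
residual = 14.695·(0.01821 + 0.09011·e^(−0.04·10.5)) = 1.1376
sugar = (2.6 − 1.1376)·4.0·15.5

90.6666 g


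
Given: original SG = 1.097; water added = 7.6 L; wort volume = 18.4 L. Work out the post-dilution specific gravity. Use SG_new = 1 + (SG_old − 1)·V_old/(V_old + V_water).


pts = (1.097 − 1)·1000·18.4/(18.4 + 7.6) = 68.6462
SG_new = 1 + 68.6462/1000

1.0686


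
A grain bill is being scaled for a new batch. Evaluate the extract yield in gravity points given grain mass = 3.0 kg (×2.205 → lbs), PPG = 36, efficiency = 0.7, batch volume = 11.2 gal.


points = lbs × PPG × eff / vol
lbs = 3.0 × 2.205 = 6.6150
points = 6.6150 × 36 × 0.7 / 11.2

14.8838 points


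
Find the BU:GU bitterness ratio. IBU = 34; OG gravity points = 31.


BU:GU = IBU / OG_points
BU:GU = 34 / 31

1.0968


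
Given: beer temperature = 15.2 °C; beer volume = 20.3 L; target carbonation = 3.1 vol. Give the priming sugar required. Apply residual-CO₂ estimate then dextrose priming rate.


residual = 14.695·(0.01821 + 0.09011·e^(−0.04·T));  sugar = (target − residual)·4.0·V
residual = 14.695·(0.01821 + 0.09011·e^(−0.04·15.2)) = 0.9885
sugar = (3.1 − 0.9885)·4.0·20.3

171.4519 g


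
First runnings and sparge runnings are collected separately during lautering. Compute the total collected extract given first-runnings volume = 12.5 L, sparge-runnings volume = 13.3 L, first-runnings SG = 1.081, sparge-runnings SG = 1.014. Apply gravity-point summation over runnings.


total = Σ (SG_i − 1)·1000·V_i
first = (1.081 − 1)·1000·12.5 = 1012.5000
sparge = (1.014 − 1)·1000·13.3 = 186.2000
total = 1012.5000 + 186.2000

1198.7000 gravity·L
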